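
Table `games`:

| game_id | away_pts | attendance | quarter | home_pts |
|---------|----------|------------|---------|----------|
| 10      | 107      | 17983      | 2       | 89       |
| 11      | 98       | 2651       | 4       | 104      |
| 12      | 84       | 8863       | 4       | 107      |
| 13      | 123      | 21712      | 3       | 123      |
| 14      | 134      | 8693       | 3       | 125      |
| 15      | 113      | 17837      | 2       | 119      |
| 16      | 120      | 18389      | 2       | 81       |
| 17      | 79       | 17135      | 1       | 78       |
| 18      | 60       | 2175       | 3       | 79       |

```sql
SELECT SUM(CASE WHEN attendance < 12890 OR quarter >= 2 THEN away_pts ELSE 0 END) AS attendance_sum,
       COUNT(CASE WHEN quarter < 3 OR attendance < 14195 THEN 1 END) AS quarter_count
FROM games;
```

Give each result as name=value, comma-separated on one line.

[attendance_sum: attendance < 12890 OR quarter >= 2]
game_id=10: ✓ → 107
game_id=11: ✓ → 98
game_id=12: ✓ → 84
game_id=13: ✓ → 123
game_id=14: ✓ → 134
game_id=15: ✓ → 113
game_id=16: ✓ → 120
game_id=17: ✗
game_id=18: ✓ → 60
attendance_sum = 107 + 98 + 84 + 123 + 134 + 113 + 120 + 60 = 839
—
[quarter_count: quarter < 3 OR attendance < 14195]
game_id=10: ✓ → 1
game_id=11: ✓ → 1
game_id=12: ✓ → 1
game_id=13: ✗
game_id=14: ✓ → 1
game_id=15: ✓ → 1
game_id=16: ✓ → 1
game_id=17: ✓ → 1
game_id=18: ✓ → 1
quarter_count = COUNT(1, 1, 1, 1, 1, 1, 1, 1) = 8

attendance_sum=839, quarter_count=8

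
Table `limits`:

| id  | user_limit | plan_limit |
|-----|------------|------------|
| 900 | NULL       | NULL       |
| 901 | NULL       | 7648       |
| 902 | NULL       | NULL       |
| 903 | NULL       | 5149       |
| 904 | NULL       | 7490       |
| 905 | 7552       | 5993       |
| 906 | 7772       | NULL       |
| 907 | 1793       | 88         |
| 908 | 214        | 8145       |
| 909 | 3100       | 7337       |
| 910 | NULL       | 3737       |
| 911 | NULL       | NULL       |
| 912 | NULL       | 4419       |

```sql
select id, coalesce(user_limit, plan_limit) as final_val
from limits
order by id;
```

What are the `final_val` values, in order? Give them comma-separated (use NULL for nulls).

NULL, 7648, NULL, 5149, 7490, 7552, 7772, 1793, 214, 3100, 3737, NULL, 4419

id=900: user_limit=NULL, plan_limit=NULL (all NULL) → NULL
id=901: user_limit=NULL, plan_limit=7648 → 7648
id=902: user_limit=NULL, plan_limit=NULL (all NULL) → NULL
id=903: user_limit=NULL, plan_limit=5149 → 5149
id=904: user_limit=NULL, plan_limit=7490 → 7490
id=905: user_limit=7552 → 7552
id=906: user_limit=7772 → 7772
id=907: user_limit=1793 → 1793
id=908: user_limit=214 → 214
id=909: user_limit=3100 → 3100
id=910: user_limit=NULL, plan_limit=3737 → 3737
id=911: user_limit=NULL, plan_limit=NULL (all NULL) → NULL
id=912: user_limit=NULL, plan_limit=4419 → 4419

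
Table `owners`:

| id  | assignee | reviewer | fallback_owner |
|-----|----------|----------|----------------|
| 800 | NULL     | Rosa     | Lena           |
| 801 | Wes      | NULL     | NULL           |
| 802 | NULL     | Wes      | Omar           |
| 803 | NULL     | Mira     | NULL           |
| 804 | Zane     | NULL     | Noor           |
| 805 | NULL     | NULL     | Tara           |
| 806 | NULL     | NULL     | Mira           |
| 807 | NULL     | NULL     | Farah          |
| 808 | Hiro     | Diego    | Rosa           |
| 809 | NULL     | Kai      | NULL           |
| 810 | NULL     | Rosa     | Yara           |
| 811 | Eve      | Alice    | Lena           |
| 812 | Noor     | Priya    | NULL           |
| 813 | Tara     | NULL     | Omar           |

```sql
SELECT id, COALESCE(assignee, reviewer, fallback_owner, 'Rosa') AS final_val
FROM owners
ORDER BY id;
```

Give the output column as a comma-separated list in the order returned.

Rosa, Wes, Wes, Mira, Zane, Tara, Mira, Farah, Hiro, Kai, Rosa, Eve, Noor, Tara

id=800: assignee=NULL, reviewer=Rosa → Rosa
id=801: assignee=Wes → Wes
id=802: assignee=NULL, reviewer=Wes → Wes
id=803: assignee=NULL, reviewer=Mira → Mira
id=804: assignee=Zane → Zane
id=805: assignee=NULL, reviewer=NULL, fallback_owner=Tara → Tara
id=806: assignee=NULL, reviewer=NULL, fallback_owner=Mira → Mira
id=807: assignee=NULL, reviewer=NULL, fallback_owner=Farah → Farah
id=808: assignee=Hiro → Hiro
id=809: assignee=NULL, reviewer=Kai → Kai
id=810: assignee=NULL, reviewer=Rosa → Rosa
id=811: assignee=Eve → Eve
id=812: assignee=Noor → Noor
id=813: assignee=Tara → Tara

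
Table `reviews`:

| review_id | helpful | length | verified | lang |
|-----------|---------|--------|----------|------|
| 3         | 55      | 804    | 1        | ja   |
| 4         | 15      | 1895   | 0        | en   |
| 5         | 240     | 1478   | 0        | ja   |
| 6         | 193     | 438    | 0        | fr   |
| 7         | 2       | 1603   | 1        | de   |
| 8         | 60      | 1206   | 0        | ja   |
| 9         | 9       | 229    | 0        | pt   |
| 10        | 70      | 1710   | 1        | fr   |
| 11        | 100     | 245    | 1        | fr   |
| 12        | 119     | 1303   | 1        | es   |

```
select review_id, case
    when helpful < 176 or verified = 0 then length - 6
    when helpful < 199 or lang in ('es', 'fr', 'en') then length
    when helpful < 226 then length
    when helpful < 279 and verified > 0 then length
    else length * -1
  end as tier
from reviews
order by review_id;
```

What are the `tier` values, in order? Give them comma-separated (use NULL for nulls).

798, 1889, 1472, 432, 1597, 1200, 223, 1704, 239, 1297

review_id=3: helpful < 176 or verified = 0 → 798
review_id=4: helpful < 176 or verified = 0 → 1889
review_id=5: helpful < 176 or verified = 0 → 1472
review_id=6: helpful < 176 or verified = 0 → 432
review_id=7: helpful < 176 or verified = 0 → 1597
review_id=8: helpful < 176 or verified = 0 → 1200
review_id=9: helpful < 176 or verified = 0 → 223
review_id=10: helpful < 176 or verified = 0 → 1704
review_id=11: helpful < 176 or verified = 0 → 239
review_id=12: helpful < 176 or verified = 0 → 1297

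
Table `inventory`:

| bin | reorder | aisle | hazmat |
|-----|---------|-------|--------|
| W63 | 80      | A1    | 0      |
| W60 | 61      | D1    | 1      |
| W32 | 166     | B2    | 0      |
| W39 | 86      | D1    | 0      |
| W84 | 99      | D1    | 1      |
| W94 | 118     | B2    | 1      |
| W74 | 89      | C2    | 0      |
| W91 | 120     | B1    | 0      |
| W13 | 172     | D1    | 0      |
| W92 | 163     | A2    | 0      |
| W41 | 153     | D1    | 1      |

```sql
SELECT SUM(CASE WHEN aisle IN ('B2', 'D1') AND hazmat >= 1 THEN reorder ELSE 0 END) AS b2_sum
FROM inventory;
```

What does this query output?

431

bin=W63: ✗
bin=W60: ✓ → 61
bin=W32: ✗
bin=W39: ✗
bin=W84: ✓ → 99
bin=W94: ✓ → 118
bin=W74: ✗
bin=W91: ✗
bin=W13: ✗
bin=W92: ✗
bin=W41: ✓ → 153
b2_sum = 61 + 99 + 118 + 153 = 431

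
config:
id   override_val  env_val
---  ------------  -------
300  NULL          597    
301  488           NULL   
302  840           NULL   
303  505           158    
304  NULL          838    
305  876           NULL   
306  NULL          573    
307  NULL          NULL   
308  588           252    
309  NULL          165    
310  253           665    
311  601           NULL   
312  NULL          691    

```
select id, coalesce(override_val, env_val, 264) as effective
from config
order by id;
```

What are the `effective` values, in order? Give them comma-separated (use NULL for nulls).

597, 488, 840, 505, 838, 876, 573, 264, 588, 165, 253, 601, 691

id=300: override_val=NULL, env_val=597 → 597
id=301: override_val=488 → 488
id=302: override_val=840 → 840
id=303: override_val=505 → 505
id=304: override_val=NULL, env_val=838 → 838
id=305: override_val=876 → 876
id=306: override_val=NULL, env_val=573 → 573
id=307: override_val=NULL, env_val=NULL, → literal 264 → 264
id=308: override_val=588 → 588
id=309: override_val=NULL, env_val=165 → 165
id=310: override_val=253 → 253
id=311: override_val=601 → 601
id=312: override_val=NULL, env_val=691 → 691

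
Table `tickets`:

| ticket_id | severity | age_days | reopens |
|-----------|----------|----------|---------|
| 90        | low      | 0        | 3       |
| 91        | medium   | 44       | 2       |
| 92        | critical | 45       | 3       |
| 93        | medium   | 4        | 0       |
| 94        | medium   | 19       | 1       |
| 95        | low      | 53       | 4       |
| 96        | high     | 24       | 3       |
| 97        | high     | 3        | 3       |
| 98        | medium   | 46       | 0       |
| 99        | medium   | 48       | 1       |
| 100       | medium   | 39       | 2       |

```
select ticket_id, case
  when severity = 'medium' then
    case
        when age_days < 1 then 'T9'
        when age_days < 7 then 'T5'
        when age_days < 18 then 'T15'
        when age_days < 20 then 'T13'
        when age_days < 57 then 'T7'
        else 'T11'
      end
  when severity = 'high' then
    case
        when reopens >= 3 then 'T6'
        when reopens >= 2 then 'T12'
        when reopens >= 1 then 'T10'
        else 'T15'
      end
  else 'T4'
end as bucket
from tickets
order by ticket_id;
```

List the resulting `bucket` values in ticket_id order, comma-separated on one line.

T4, T7, T4, T5, T13, T4, T6, T6, T7, T7, T7

ticket_id=90: severity='low' → outer ELSE → T4
ticket_id=91: severity='medium' → inner[age_days < 57] → T7
ticket_id=92: severity='critical' → outer ELSE → T4
ticket_id=93: severity='medium' → inner[age_days < 7] → T5
ticket_id=94: severity='medium' → inner[age_days < 20] → T13
ticket_id=95: severity='low' → outer ELSE → T4
ticket_id=96: severity='high' → inner[reopens >= 3] → T6
ticket_id=97: severity='high' → inner[reopens >= 3] → T6
ticket_id=98: severity='medium' → inner[age_days < 57] → T7
ticket_id=99: severity='medium' → inner[age_days < 57] → T7
ticket_id=100: severity='medium' → inner[age_days < 57] → T7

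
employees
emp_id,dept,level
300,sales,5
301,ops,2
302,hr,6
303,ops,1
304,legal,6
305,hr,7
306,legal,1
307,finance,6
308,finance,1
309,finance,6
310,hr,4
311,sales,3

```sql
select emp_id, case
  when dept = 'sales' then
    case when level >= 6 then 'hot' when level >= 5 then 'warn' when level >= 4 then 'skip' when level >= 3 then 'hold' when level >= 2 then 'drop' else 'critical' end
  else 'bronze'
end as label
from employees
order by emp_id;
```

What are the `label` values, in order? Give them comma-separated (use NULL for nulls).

emp_id=300: dept='sales' → inner[level >= 5] → warn
emp_id=301: dept='ops' → outer ELSE → bronze
emp_id=302: dept='hr' → outer ELSE → bronze
emp_id=303: dept='ops' → outer ELSE → bronze
emp_id=304: dept='legal' → outer ELSE → bronze
emp_id=305: dept='hr' → outer ELSE → bronze
emp_id=306: dept='legal' → outer ELSE → bronze
emp_id=307: dept='finance' → outer ELSE → bronze
emp_id=308: dept='finance' → outer ELSE → bronze
emp_id=309: dept='finance' → outer ELSE → bronze
emp_id=310: dept='hr' → outer ELSE → bronze
emp_id=311: dept='sales' → inner[level >= 3] → hold

warn, bronze, bronze, bronze, bronze, bronze, bronze, bronze, bronze, bronze, bronze, hold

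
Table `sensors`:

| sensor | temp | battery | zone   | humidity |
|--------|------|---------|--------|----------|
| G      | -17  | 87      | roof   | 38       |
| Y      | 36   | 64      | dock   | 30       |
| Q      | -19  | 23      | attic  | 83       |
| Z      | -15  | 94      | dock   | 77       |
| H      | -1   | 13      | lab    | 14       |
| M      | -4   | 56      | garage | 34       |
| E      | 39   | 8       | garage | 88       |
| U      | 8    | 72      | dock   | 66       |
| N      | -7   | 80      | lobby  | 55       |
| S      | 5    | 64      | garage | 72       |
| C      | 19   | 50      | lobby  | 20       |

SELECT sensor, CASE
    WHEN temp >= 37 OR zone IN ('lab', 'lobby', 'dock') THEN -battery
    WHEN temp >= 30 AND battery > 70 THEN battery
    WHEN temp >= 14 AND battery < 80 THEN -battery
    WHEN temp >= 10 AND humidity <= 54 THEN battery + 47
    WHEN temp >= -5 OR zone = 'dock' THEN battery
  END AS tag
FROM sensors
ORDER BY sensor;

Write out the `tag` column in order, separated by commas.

-50, -8, NULL, -13, 56, -80, NULL, 64, -72, -64, -94

sensor=C: temp >= 37 OR zone IN ('lab', 'lobby', 'dock') → -50
sensor=E: temp >= 37 OR zone IN ('lab', 'lobby', 'dock') → -8
sensor=G: (no match → NULL) → NULL
sensor=H: temp >= 37 OR zone IN ('lab', 'lobby', 'dock') → -13
sensor=M: temp >= -5 OR zone = 'dock' → 56
sensor=N: temp >= 37 OR zone IN ('lab', 'lobby', 'dock') → -80
sensor=Q: (no match → NULL) → NULL
sensor=S: temp >= -5 OR zone = 'dock' → 64
sensor=U: temp >= 37 OR zone IN ('lab', 'lobby', 'dock') → -72
sensor=Y: temp >= 37 OR zone IN ('lab', 'lobby', 'dock') → -64
sensor=Z: temp >= 37 OR zone IN ('lab', 'lobby', 'dock') → -94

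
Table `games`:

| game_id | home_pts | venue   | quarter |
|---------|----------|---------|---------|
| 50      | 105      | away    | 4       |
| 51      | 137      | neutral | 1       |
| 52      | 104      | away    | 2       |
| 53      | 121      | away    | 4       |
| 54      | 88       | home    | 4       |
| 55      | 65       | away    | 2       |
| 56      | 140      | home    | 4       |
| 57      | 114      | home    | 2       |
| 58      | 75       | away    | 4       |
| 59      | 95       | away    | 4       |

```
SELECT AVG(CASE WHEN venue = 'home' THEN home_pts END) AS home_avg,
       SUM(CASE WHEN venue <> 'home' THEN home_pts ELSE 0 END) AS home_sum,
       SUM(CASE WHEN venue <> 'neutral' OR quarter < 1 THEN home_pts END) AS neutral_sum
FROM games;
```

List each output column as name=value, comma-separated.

home_avg=114, home_sum=702, neutral_sum=907

[home_avg: venue = 'home']
game_id=50: ✗
game_id=51: ✗
game_id=52: ✗
game_id=53: ✗
game_id=54: ✓ → 88
game_id=55: ✗
game_id=56: ✓ → 140
game_id=57: ✓ → 114
game_id=58: ✗
game_id=59: ✗
home_avg = (88 + 140 + 114) / 3 = 114
—
[home_sum: venue <> 'home']
game_id=50: ✓ → 105
game_id=51: ✓ → 137
game_id=52: ✓ → 104
game_id=53: ✓ → 121
game_id=54: ✗
game_id=55: ✓ → 65
game_id=56: ✗
game_id=57: ✗
game_id=58: ✓ → 75
game_id=59: ✓ → 95
home_sum = 105 + 137 + 104 + 121 + 65 + 75 + 95 = 702
—
[neutral_sum: venue <> 'neutral' OR quarter < 1]
game_id=50: ✓ → 105
game_id=51: ✗
game_id=52: ✓ → 104
game_id=53: ✓ → 121
game_id=54: ✓ → 88
game_id=55: ✓ → 65
game_id=56: ✓ → 140
game_id=57: ✓ → 114
game_id=58: ✓ → 75
game_id=59: ✓ → 95
neutral_sum = 105 + 104 + 121 + 88 + 65 + 140 + 114 + 75 + 95 = 907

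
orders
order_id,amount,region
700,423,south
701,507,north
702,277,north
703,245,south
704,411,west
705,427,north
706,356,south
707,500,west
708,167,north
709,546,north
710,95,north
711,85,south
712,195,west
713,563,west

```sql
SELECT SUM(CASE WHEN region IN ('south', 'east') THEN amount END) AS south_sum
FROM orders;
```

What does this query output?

order_id=700: ✓ → 423
order_id=701: ✗
order_id=702: ✗
order_id=703: ✓ → 245
order_id=704: ✗
order_id=705: ✗
order_id=706: ✓ → 356
order_id=707: ✗
order_id=708: ✗
order_id=709: ✗
order_id=710: ✗
order_id=711: ✓ → 85
order_id=712: ✗
order_id=713: ✗
south_sum = 423 + 245 + 356 + 85 = 1109

1109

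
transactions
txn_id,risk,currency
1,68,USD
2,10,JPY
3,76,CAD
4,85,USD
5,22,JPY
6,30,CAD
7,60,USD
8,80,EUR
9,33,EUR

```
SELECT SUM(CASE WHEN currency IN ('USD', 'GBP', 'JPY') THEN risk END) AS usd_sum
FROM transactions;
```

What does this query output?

txn_id=1: ✓ → 68
txn_id=2: ✓ → 10
txn_id=3: ✗
txn_id=4: ✓ → 85
txn_id=5: ✓ → 22
txn_id=6: ✗
txn_id=7: ✓ → 60
txn_id=8: ✗
txn_id=9: ✗
usd_sum = 68 + 10 + 85 + 22 + 60 = 245

245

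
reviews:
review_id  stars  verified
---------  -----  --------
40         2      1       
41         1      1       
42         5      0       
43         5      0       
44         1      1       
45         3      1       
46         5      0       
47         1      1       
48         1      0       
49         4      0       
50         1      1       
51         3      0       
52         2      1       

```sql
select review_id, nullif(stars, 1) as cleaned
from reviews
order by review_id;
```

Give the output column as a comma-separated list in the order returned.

review_id=40: stars=2 vs 1: differ → 2
review_id=41: stars=1 vs 1: equal → NULL
review_id=42: stars=5 vs 1: differ → 5
review_id=43: stars=5 vs 1: differ → 5
review_id=44: stars=1 vs 1: equal → NULL
review_id=45: stars=3 vs 1: differ → 3
review_id=46: stars=5 vs 1: differ → 5
review_id=47: stars=1 vs 1: equal → NULL
review_id=48: stars=1 vs 1: equal → NULL
review_id=49: stars=4 vs 1: differ → 4
review_id=50: stars=1 vs 1: equal → NULL
review_id=51: stars=3 vs 1: differ → 3
review_id=52: stars=2 vs 1: differ → 2

2, NULL, 5, 5, NULL, 3, 5, NULL, NULL, 4, NULL, 3, 2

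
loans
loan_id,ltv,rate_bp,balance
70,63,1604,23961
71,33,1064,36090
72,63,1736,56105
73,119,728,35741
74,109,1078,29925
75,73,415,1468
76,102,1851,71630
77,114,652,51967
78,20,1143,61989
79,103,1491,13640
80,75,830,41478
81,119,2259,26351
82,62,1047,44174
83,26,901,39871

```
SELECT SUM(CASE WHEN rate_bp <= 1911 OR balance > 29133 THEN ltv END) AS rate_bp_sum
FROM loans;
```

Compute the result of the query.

loan_id=70: ✓ → 63
loan_id=71: ✓ → 33
loan_id=72: ✓ → 63
loan_id=73: ✓ → 119
loan_id=74: ✓ → 109
loan_id=75: ✓ → 73
loan_id=76: ✓ → 102
loan_id=77: ✓ → 114
loan_id=78: ✓ → 20
loan_id=79: ✓ → 103
loan_id=80: ✓ → 75
loan_id=81: ✗
loan_id=82: ✓ → 62
loan_id=83: ✓ → 26
rate_bp_sum = 63 + 33 + 63 + 119 + 109 + 73 + 102 + 114 + 20 + 103 + 75 + 62 + 26 = 962

962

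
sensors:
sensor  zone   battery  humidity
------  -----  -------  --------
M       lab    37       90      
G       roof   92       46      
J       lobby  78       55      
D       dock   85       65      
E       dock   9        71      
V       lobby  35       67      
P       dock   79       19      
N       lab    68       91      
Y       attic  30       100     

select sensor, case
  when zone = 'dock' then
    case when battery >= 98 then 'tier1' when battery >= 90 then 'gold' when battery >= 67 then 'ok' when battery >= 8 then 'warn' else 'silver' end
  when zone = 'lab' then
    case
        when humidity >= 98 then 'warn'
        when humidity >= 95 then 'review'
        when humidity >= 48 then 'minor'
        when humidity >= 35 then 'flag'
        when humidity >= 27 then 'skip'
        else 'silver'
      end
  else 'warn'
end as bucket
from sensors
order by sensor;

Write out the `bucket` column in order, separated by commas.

ok, warn, warn, warn, minor, minor, ok, warn, warn

sensor=D: zone='dock' → inner[battery >= 67] → ok
sensor=E: zone='dock' → inner[battery >= 8] → warn
sensor=G: zone='roof' → outer ELSE → warn
sensor=J: zone='lobby' → outer ELSE → warn
sensor=M: zone='lab' → inner[humidity >= 48] → minor
sensor=N: zone='lab' → inner[humidity >= 48] → minor
sensor=P: zone='dock' → inner[battery >= 67] → ok
sensor=V: zone='lobby' → outer ELSE → warn
sensor=Y: zone='attic' → outer ELSE → warn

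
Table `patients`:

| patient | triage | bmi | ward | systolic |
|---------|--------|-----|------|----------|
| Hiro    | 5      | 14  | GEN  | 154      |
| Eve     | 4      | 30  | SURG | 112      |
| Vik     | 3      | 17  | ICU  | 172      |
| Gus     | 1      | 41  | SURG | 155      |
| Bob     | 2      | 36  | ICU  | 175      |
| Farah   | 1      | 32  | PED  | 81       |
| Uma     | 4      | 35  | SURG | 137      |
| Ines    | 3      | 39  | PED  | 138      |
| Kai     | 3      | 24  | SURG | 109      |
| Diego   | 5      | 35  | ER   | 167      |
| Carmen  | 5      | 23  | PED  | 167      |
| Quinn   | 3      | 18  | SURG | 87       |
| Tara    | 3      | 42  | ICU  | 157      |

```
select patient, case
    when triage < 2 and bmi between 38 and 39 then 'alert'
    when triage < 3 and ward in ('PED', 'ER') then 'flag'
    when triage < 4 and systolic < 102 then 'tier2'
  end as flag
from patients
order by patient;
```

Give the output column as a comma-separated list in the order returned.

NULL, NULL, NULL, NULL, flag, NULL, NULL, NULL, NULL, tier2, NULL, NULL, NULL

patient=Bob: (no match → NULL) → NULL
patient=Carmen: (no match → NULL) → NULL
patient=Diego: (no match → NULL) → NULL
patient=Eve: (no match → NULL) → NULL
patient=Farah: triage < 3 and ward in ('PED', 'ER') → flag
patient=Gus: (no match → NULL) → NULL
patient=Hiro: (no match → NULL) → NULL
patient=Ines: (no match → NULL) → NULL
patient=Kai: (no match → NULL) → NULL
patient=Quinn: triage < 4 and systolic < 102 → tier2
patient=Tara: (no match → NULL) → NULL
patient=Uma: (no match → NULL) → NULL
patient=Vik: (no match → NULL) → NULL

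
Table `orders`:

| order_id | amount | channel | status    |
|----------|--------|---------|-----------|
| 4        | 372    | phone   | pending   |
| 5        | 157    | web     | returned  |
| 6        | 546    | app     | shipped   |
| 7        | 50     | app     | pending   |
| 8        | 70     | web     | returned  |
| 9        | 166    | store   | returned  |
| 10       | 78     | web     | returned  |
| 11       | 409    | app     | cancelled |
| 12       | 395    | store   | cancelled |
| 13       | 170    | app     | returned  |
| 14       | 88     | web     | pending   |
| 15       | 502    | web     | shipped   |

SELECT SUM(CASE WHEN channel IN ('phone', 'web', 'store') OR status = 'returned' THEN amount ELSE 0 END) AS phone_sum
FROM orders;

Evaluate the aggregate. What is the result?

1998

order_id=4: ✓ → 372
order_id=5: ✓ → 157
order_id=6: ✗
order_id=7: ✗
order_id=8: ✓ → 70
order_id=9: ✓ → 166
order_id=10: ✓ → 78
order_id=11: ✗
order_id=12: ✓ → 395
order_id=13: ✓ → 170
order_id=14: ✓ → 88
order_id=15: ✓ → 502
phone_sum = 372 + 157 + 70 + 166 + 78 + 395 + 170 + 88 + 502 = 1998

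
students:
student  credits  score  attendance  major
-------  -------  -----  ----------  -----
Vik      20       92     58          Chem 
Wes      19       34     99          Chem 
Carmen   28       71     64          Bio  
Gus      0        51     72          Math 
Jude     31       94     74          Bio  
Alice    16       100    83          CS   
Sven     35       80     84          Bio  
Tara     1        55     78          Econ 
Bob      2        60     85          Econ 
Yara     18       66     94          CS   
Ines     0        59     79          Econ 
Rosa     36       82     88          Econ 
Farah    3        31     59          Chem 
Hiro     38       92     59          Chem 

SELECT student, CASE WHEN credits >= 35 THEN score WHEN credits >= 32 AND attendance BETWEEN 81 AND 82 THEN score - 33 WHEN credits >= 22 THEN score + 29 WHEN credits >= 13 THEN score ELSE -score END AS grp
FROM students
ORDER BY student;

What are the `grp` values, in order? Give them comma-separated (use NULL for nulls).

100, -60, 100, -31, -51, 92, -59, 123, 82, 80, -55, 92, 34, 66

student=Alice: credits >= 13 → 100
student=Bob: ELSE → -60
student=Carmen: credits >= 22 → 100
student=Farah: ELSE → -31
student=Gus: ELSE → -51
student=Hiro: credits >= 35 → 92
student=Ines: ELSE → -59
student=Jude: credits >= 22 → 123
student=Rosa: credits >= 35 → 82
student=Sven: credits >= 35 → 80
student=Tara: ELSE → -55
student=Vik: credits >= 13 → 92
student=Wes: credits >= 13 → 34
student=Yara: credits >= 13 → 66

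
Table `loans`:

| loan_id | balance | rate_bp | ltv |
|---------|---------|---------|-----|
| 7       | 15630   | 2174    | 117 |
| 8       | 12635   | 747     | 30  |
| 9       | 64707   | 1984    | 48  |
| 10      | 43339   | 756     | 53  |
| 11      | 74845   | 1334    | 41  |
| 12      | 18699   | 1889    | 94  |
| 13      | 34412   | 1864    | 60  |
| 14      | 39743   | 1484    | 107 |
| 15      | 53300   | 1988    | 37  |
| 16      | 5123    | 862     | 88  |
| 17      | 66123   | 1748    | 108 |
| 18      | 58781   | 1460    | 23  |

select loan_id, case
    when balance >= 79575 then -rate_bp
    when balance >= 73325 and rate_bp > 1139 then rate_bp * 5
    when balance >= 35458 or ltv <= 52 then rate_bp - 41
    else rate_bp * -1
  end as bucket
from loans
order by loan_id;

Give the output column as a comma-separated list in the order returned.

-2174, 706, 1943, 715, 6670, -1889, -1864, 1443, 1947, -862, 1707, 1419

loan_id=7: ELSE → -2174
loan_id=8: balance >= 35458 or ltv <= 52 → 706
loan_id=9: balance >= 35458 or ltv <= 52 → 1943
loan_id=10: balance >= 35458 or ltv <= 52 → 715
loan_id=11: balance >= 73325 and rate_bp > 1139 → 6670
loan_id=12: ELSE → -1889
loan_id=13: ELSE → -1864
loan_id=14: balance >= 35458 or ltv <= 52 → 1443
loan_id=15: balance >= 35458 or ltv <= 52 → 1947
loan_id=16: ELSE → -862
loan_id=17: balance >= 35458 or ltv <= 52 → 1707
loan_id=18: balance >= 35458 or ltv <= 52 → 1419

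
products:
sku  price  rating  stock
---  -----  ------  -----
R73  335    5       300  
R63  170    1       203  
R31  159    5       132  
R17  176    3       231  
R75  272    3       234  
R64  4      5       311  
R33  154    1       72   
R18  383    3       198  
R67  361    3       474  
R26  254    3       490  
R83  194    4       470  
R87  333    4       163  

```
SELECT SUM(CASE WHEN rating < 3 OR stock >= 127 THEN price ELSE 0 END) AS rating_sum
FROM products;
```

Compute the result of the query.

2795

sku=R73: ✓ → 335
sku=R63: ✓ → 170
sku=R31: ✓ → 159
sku=R17: ✓ → 176
sku=R75: ✓ → 272
sku=R64: ✓ → 4
sku=R33: ✓ → 154
sku=R18: ✓ → 383
sku=R67: ✓ → 361
sku=R26: ✓ → 254
sku=R83: ✓ → 194
sku=R87: ✓ → 333
rating_sum = 335 + 170 + 159 + 176 + 272 + 4 + 154 + 383 + 361 + 254 + 194 + 333 = 2795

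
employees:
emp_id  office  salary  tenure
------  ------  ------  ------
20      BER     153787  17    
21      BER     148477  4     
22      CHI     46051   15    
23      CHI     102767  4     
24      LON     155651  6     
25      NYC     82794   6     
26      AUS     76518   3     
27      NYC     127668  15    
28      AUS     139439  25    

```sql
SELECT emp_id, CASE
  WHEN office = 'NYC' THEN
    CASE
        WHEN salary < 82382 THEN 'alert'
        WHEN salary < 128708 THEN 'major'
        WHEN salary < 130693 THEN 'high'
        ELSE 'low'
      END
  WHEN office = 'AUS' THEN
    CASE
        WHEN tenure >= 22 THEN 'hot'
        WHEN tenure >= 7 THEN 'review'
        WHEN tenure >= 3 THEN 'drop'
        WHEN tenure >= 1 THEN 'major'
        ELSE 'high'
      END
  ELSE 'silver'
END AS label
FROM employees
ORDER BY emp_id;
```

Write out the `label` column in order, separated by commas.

silver, silver, silver, silver, silver, major, drop, major, hot

emp_id=20: office='BER' → outer ELSE → silver
emp_id=21: office='BER' → outer ELSE → silver
emp_id=22: office='CHI' → outer ELSE → silver
emp_id=23: office='CHI' → outer ELSE → silver
emp_id=24: office='LON' → outer ELSE → silver
emp_id=25: office='NYC' → inner[salary < 128708] → major
emp_id=26: office='AUS' → inner[tenure >= 3] → drop
emp_id=27: office='NYC' → inner[salary < 128708] → major
emp_id=28: office='AUS' → inner[tenure >= 22] → hot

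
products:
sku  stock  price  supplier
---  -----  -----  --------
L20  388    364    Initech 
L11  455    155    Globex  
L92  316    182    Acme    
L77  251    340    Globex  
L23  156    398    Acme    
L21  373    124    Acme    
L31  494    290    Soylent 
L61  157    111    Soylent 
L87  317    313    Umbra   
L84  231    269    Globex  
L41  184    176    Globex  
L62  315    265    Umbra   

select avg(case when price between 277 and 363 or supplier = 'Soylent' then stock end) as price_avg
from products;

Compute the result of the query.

304.75

sku=L20: ✗
sku=L11: ✗
sku=L92: ✗
sku=L77: ✓ → 251
sku=L23: ✗
sku=L21: ✗
sku=L31: ✓ → 494
sku=L61: ✓ → 157
sku=L87: ✓ → 317
sku=L84: ✗
sku=L41: ✗
sku=L62: ✗
price_avg = (251 + 494 + 157 + 317) / 4 = 304.75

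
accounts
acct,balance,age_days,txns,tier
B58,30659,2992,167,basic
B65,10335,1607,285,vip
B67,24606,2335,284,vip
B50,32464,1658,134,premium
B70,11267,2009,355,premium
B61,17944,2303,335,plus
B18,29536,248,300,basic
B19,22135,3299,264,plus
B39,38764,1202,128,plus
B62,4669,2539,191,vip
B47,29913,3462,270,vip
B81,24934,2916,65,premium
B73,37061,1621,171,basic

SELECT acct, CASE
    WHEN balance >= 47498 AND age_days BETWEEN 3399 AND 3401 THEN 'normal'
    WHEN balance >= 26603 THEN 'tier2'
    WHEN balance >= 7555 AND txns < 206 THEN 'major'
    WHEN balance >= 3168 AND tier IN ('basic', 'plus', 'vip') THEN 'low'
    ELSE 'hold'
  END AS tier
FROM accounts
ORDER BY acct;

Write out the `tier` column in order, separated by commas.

tier2, low, tier2, tier2, tier2, tier2, low, low, low, low, hold, tier2, major

acct=B18: balance >= 26603 → tier2
acct=B19: balance >= 3168 AND tier IN ('basic', 'plus', 'vip') → low
acct=B39: balance >= 26603 → tier2
acct=B47: balance >= 26603 → tier2
acct=B50: balance >= 26603 → tier2
acct=B58: balance >= 26603 → tier2
acct=B61: balance >= 3168 AND tier IN ('basic', 'plus', 'vip') → low
acct=B62: balance >= 3168 AND tier IN ('basic', 'plus', 'vip') → low
acct=B65: balance >= 3168 AND tier IN ('basic', 'plus', 'vip') → low
acct=B67: balance >= 3168 AND tier IN ('basic', 'plus', 'vip') → low
acct=B70: ELSE → hold
acct=B73: balance >= 26603 → tier2
acct=B81: balance >= 7555 AND txns < 206 → major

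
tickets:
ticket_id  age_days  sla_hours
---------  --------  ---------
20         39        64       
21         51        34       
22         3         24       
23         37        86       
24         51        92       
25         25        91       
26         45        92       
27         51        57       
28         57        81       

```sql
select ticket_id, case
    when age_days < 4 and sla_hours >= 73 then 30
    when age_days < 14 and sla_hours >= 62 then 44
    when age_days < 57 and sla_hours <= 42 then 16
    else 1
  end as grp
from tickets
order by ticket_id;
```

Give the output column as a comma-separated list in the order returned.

ticket_id=20: ELSE → 1
ticket_id=21: age_days < 57 and sla_hours <= 42 → 16
ticket_id=22: age_days < 57 and sla_hours <= 42 → 16
ticket_id=23: ELSE → 1
ticket_id=24: ELSE → 1
ticket_id=25: ELSE → 1
ticket_id=26: ELSE → 1
ticket_id=27: ELSE → 1
ticket_id=28: ELSE → 1

1, 16, 16, 1, 1, 1, 1, 1, 1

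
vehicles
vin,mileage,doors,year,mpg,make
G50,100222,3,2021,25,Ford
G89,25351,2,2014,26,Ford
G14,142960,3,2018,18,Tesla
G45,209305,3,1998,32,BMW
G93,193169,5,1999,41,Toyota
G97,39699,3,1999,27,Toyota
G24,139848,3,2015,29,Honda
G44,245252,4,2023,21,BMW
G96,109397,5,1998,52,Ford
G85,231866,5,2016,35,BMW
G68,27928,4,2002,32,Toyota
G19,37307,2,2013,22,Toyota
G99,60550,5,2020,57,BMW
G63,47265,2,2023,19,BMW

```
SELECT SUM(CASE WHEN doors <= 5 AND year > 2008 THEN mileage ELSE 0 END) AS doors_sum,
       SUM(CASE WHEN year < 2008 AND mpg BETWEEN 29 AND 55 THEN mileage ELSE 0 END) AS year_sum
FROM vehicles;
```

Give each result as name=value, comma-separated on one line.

doors_sum=1030621, year_sum=539799

[doors_sum: doors <= 5 AND year > 2008]
vin=G50: ✓ → 100222
vin=G89: ✓ → 25351
vin=G14: ✓ → 142960
vin=G45: ✗
vin=G93: ✗
vin=G97: ✗
vin=G24: ✓ → 139848
vin=G44: ✓ → 245252
vin=G96: ✗
vin=G85: ✓ → 231866
vin=G68: ✗
vin=G19: ✓ → 37307
vin=G99: ✓ → 60550
vin=G63: ✓ → 47265
doors_sum = 100222 + 25351 + 142960 + 139848 + 245252 + 231866 + 37307 + 60550 + 47265 = 1030621
—
[year_sum: year < 2008 AND mpg BETWEEN 29 AND 55]
vin=G50: ✗
vin=G89: ✗
vin=G14: ✗
vin=G45: ✓ → 209305
vin=G93: ✓ → 193169
vin=G97: ✗
vin=G24: ✗
vin=G44: ✗
vin=G96: ✓ → 109397
vin=G85: ✗
vin=G68: ✓ → 27928
vin=G19: ✗
vin=G99: ✗
vin=G63: ✗
year_sum = 209305 + 193169 + 109397 + 27928 = 539799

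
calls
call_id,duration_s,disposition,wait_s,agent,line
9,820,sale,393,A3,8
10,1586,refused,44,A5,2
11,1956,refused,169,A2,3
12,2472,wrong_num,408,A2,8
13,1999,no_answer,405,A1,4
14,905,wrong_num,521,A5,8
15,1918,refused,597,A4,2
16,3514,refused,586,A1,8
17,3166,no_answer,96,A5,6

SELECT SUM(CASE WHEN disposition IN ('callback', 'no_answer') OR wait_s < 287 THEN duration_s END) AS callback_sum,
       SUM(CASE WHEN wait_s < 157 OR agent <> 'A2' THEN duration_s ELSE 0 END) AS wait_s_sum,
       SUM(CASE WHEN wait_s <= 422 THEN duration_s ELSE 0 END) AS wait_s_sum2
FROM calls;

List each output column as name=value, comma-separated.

callback_sum=8707, wait_s_sum=13908, wait_s_sum2=11999

[callback_sum: disposition IN ('callback', 'no_answer') OR wait_s < 287]
call_id=9: ✗
call_id=10: ✓ → 1586
call_id=11: ✓ → 1956
call_id=12: ✗
call_id=13: ✓ → 1999
call_id=14: ✗
call_id=15: ✗
call_id=16: ✗
call_id=17: ✓ → 3166
callback_sum = 1586 + 1956 + 1999 + 3166 = 8707
—
[wait_s_sum: wait_s < 157 OR agent <> 'A2']
call_id=9: ✓ → 820
call_id=10: ✓ → 1586
call_id=11: ✗
call_id=12: ✗
call_id=13: ✓ → 1999
call_id=14: ✓ → 905
call_id=15: ✓ → 1918
call_id=16: ✓ → 3514
call_id=17: ✓ → 3166
wait_s_sum = 820 + 1586 + 1999 + 905 + 1918 + 3514 + 3166 = 13908
—
[wait_s_sum2: wait_s <= 422]
call_id=9: ✓ → 820
call_id=10: ✓ → 1586
call_id=11: ✓ → 1956
call_id=12: ✓ → 2472
call_id=13: ✓ → 1999
call_id=14: ✗
call_id=15: ✗
call_id=16: ✗
call_id=17: ✓ → 3166
wait_s_sum2 = 820 + 1586 + 1956 + 2472 + 1999 + 3166 = 11999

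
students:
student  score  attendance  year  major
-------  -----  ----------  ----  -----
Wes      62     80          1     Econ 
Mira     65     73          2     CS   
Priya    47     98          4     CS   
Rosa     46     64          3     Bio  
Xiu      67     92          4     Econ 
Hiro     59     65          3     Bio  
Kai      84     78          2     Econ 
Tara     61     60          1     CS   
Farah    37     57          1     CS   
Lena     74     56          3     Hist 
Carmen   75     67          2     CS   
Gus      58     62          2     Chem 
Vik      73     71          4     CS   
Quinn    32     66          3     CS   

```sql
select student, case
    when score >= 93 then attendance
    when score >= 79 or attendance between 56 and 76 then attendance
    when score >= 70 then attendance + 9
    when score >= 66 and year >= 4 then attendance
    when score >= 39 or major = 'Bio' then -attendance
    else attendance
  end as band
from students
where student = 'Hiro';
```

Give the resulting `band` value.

student = Hiro: score=59, attendance=65, year=3, major=Bio.
score >= 93 → false
score >= 79 or attendance between 56 and 76 → true → 65

65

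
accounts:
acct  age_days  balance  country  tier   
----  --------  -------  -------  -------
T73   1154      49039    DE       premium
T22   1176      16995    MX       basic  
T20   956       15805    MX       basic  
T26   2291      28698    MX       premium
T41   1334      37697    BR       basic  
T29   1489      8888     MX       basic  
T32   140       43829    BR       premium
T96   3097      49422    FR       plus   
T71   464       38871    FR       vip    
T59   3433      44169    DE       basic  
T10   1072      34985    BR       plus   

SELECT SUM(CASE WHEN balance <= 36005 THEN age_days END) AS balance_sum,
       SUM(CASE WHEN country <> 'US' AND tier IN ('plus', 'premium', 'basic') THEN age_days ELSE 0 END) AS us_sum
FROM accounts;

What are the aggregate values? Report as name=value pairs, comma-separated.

[balance_sum: balance <= 36005]
acct=T73: ✗
acct=T22: ✓ → 1176
acct=T20: ✓ → 956
acct=T26: ✓ → 2291
acct=T41: ✗
acct=T29: ✓ → 1489
acct=T32: ✗
acct=T96: ✗
acct=T71: ✗
acct=T59: ✗
acct=T10: ✓ → 1072
balance_sum = 1176 + 956 + 2291 + 1489 + 1072 = 6984
—
[us_sum: country <> 'US' AND tier IN ('plus', 'premium', 'basic')]
acct=T73: ✓ → 1154
acct=T22: ✓ → 1176
acct=T20: ✓ → 956
acct=T26: ✓ → 2291
acct=T41: ✓ → 1334
acct=T29: ✓ → 1489
acct=T32: ✓ → 140
acct=T96: ✓ → 3097
acct=T71: ✗
acct=T59: ✓ → 3433
acct=T10: ✓ → 1072
us_sum = 1154 + 1176 + 956 + 2291 + 1334 + 1489 + 140 + 3097 + 3433 + 1072 = 16142

balance_sum=6984, us_sum=16142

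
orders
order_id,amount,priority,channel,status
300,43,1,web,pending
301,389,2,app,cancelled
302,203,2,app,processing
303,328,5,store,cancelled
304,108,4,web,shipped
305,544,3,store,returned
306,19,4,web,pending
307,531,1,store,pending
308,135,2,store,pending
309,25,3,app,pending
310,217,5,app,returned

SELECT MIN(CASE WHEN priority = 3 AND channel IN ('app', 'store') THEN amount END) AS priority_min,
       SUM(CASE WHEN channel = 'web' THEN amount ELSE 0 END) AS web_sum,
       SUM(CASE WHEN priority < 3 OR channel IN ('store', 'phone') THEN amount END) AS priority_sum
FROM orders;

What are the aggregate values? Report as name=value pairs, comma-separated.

priority_min=25, web_sum=170, priority_sum=2173

[priority_min: priority = 3 AND channel IN ('app', 'store')]
order_id=300: ✗
order_id=301: ✗
order_id=302: ✗
order_id=303: ✗
order_id=304: ✗
order_id=305: ✓ → 544
order_id=306: ✗
order_id=307: ✗
order_id=308: ✗
order_id=309: ✓ → 25
order_id=310: ✗
priority_min = MIN(544, 25) = 25
—
[web_sum: channel = 'web']
order_id=300: ✓ → 43
order_id=301: ✗
order_id=302: ✗
order_id=303: ✗
order_id=304: ✓ → 108
order_id=305: ✗
order_id=306: ✓ → 19
order_id=307: ✗
order_id=308: ✗
order_id=309: ✗
order_id=310: ✗
web_sum = 43 + 108 + 19 = 170
—
[priority_sum: priority < 3 OR channel IN ('store', 'phone')]
order_id=300: ✓ → 43
order_id=301: ✓ → 389
order_id=302: ✓ → 203
order_id=303: ✓ → 328
order_id=304: ✗
order_id=305: ✓ → 544
order_id=306: ✗
order_id=307: ✓ → 531
order_id=308: ✓ → 135
order_id=309: ✗
order_id=310: ✗
priority_sum = 43 + 389 + 203 + 328 + 544 + 531 + 135 = 2173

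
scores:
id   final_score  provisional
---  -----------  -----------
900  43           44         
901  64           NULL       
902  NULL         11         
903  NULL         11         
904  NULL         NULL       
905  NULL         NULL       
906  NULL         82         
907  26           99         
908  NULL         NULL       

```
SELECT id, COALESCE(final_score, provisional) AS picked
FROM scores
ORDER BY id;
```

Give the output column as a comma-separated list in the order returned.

43, 64, 11, 11, NULL, NULL, 82, 26, NULL

id=900: final_score=43 → 43
id=901: final_score=64 → 64
id=902: final_score=NULL, provisional=11 → 11
id=903: final_score=NULL, provisional=11 → 11
id=904: final_score=NULL, provisional=NULL (all NULL) → NULL
id=905: final_score=NULL, provisional=NULL (all NULL) → NULL
id=906: final_score=NULL, provisional=82 → 82
id=907: final_score=26 → 26
id=908: final_score=NULL, provisional=NULL (all NULL) → NULL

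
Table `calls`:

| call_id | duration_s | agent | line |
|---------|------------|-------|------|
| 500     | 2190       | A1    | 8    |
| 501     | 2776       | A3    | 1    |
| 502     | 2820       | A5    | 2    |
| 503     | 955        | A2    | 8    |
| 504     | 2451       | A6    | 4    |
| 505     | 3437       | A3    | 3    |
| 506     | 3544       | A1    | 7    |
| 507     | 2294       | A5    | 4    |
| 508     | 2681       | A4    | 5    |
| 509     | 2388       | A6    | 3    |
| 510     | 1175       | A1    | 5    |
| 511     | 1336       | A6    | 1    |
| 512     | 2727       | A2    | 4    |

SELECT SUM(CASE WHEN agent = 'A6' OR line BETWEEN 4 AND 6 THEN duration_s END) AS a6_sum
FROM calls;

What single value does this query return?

call_id=500: ✗
call_id=501: ✗
call_id=502: ✗
call_id=503: ✗
call_id=504: ✓ → 2451
call_id=505: ✗
call_id=506: ✗
call_id=507: ✓ → 2294
call_id=508: ✓ → 2681
call_id=509: ✓ → 2388
call_id=510: ✓ → 1175
call_id=511: ✓ → 1336
call_id=512: ✓ → 2727
a6_sum = 2451 + 2294 + 2681 + 2388 + 1175 + 1336 + 2727 = 15052

15052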